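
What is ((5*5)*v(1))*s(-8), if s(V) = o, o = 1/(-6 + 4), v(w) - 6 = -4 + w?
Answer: -75/2 ≈ -37.500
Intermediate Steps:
v(w) = 2 + w (v(w) = 6 + (-4 + w) = 2 + w)
o = -1/2 (o = 1/(-2) = -1/2 ≈ -0.50000)
s(V) = -1/2
((5*5)*v(1))*s(-8) = ((5*5)*(2 + 1))*(-1/2) = (25*3)*(-1/2) = 75*(-1/2) = -75/2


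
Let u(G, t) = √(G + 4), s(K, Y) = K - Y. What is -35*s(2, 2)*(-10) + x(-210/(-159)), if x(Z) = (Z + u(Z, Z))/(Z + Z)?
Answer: ½ + √14946/140 ≈ 1.3732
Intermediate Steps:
u(G, t) = √(4 + G)
x(Z) = (Z + √(4 + Z))/(2*Z) (x(Z) = (Z + √(4 + Z))/(Z + Z) = (Z + √(4 + Z))/((2*Z)) = (Z + √(4 + Z))*(1/(2*Z)) = (Z + √(4 + Z))/(2*Z))
-35*s(2, 2)*(-10) + x(-210/(-159)) = -35*(2 - 1*2)*(-10) + (-210/(-159) + √(4 - 210/(-159)))/(2*((-210/(-159)))) = -35*(2 - 2)*(-10) + (-210*(-1/159) + √(4 - 210*(-1/159)))/(2*((-210*(-1/159)))) = -35*0*(-10) + (70/53 + √(4 + 70/53))/(2*(70/53)) = 0*(-10) + (½)*(53/70)*(70/53 + √(282/53)) = 0 + (½)*(53/70)*(70/53 + √14946/53) = 0 + (½ + √14946/140) = ½ + √14946/140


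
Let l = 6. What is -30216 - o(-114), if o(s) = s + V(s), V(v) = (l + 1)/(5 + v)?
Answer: -3281111/109 ≈ -30102.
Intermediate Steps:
V(v) = 7/(5 + v) (V(v) = (6 + 1)/(5 + v) = 7/(5 + v))
o(s) = s + 7/(5 + s)
-30216 - o(-114) = -30216 - (7 - 114*(5 - 114))/(5 - 114) = -30216 - (7 - 114*(-109))/(-109) = -30216 - (-1)*(7 + 12426)/109 = -30216 - (-1)*12433/109 = -30216 - 1*(-12433/109) = -30216 + 12433/109 = -3281111/109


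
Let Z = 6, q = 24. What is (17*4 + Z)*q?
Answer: 1776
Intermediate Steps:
(17*4 + Z)*q = (17*4 + 6)*24 = (68 + 6)*24 = 74*24 = 1776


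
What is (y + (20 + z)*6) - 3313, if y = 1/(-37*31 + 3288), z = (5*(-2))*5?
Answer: -7478512/2141 ≈ -3493.0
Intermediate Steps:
z = -50 (z = -10*5 = -50)
y = 1/2141 (y = 1/(-1147 + 3288) = 1/2141 ≈ 0.00046707)
(y + (20 + z)*6) - 3313 = (1/2141 + (20 - 50)*6) - 3313 = (1/2141 - 30*6) - 3313 = (1/2141 - 180) - 3313 = -385379/2141 - 3313 = -7478512/2141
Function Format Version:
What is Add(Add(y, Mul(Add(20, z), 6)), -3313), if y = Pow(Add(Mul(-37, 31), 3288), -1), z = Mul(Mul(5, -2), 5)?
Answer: Rational(-7478512, 2141) ≈ -3493.0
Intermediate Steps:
z = -50 (z = Mul(-10, 5) = -50)
y = Rational(1, 2141) (y = Pow(Add(-1147, 3288), -1) = Pow(2141, -1) = Rational(1, 2141) ≈ 0.00046707)
Add(Add(y, Mul(Add(20, z), 6)), -3313) = Add(Add(Rational(1, 2141), Mul(Add(20, -50), 6)), -3313) = Add(Add(Rational(1, 2141), Mul(-30, 6)), -3313) = Add(Add(Rational(1, 2141), -180), -3313) = Add(Rational(-385379, 2141), -3313) = Rational(-7478512, 2141)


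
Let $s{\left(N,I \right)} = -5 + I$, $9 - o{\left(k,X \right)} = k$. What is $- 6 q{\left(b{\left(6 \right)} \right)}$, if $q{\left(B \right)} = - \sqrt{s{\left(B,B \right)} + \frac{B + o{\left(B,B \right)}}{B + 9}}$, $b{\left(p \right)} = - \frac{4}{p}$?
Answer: $\frac{4 i \sqrt{258}}{5} \approx 12.85 i$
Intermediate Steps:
$o{\left(k,X \right)} = 9 - k$
$q{\left(B \right)} = - \sqrt{-5 + B + \frac{9}{9 + B}}$ ($q{\left(B \right)} = - \sqrt{\left(-5 + B\right) + \frac{B - \left(-9 + B\right)}{B + 9}} = - \sqrt{\left(-5 + B\right) + \frac{9}{9 + B}} = - \sqrt{-5 + B + \frac{9}{9 + B}}$)
$- 6 q{\left(b{\left(6 \right)} \right)} = - 6 \left(- \sqrt{\frac{9 + \left(-5 - \frac{4}{6}\right) \left(9 - \frac{4}{6}\right)}{9 - \frac{4}{6}}}\right) = - 6 \left(- \sqrt{\frac{9 + \left(-5 - \frac{2}{3}\right) \left(9 - \frac{2}{3}\right)}{9 - \frac{2}{3}}}\right) = - 6 \left(- \sqrt{\frac{9 - \frac{425}{9}}{\frac{25}{3}}}\right) = - 6 \left(- \sqrt{\frac{3 \left(9 - \frac{425}{9}\right)}{25}}\right) = - 6 \left(- \sqrt{\frac{3}{25} \left(- \frac{344}{9}\right)}\right) = - 6 \left(- \sqrt{- \frac{344}{75}}\right) = - 6 \left(- \frac{2 i \sqrt{258}}{15}\right) = \frac{4 i \sqrt{258}}{5}$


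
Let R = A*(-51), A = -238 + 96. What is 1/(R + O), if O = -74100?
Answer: -1/66858 ≈ -1.4957e-5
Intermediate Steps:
A = -142
R = 7242 (R = -142*(-51) = 7242)
1/(R + O) = 1/(7242 - 74100) = 1/(-66858) = -1/66858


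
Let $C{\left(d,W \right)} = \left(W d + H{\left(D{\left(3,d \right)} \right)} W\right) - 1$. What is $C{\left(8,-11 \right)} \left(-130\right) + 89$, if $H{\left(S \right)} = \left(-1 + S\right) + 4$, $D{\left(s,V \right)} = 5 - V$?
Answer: $11659$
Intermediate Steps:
$H{\left(S \right)} = 3 + S$
$C{\left(d,W \right)} = -1 + W d + W \left(8 - d\right)$ ($C{\left(d,W \right)} = \left(W d + \left(3 - \left(-5 + d\right)\right) W\right) - 1 = \left(W d + \left(8 - d\right) W\right) - 1 = \left(W d + W \left(8 - d\right)\right) - 1 = -1 + W d + W \left(8 - d\right)$)
$C{\left(8,-11 \right)} \left(-130\right) + 89 = \left(-1 + 8 \left(-11\right)\right) \left(-130\right) + 89 = \left(-1 - 88\right) \left(-130\right) + 89 = \left(-89\right) \left(-130\right) + 89 = 11570 + 89 = 11659$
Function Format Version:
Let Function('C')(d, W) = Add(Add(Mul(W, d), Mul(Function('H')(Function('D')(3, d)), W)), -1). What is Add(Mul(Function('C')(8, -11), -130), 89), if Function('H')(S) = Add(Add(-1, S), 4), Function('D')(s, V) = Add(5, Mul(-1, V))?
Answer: 11659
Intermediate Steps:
Function('H')(S) = Add(3, S)
Function('C')(d, W) = Add(-1, Mul(W, d), Mul(W, Add(8, Mul(-1, d)))) (Function('C')(d, W) = Add(Add(Mul(W, d), Mul(Add(3, Add(5, Mul(-1, d))), W)), -1) = Add(Add(Mul(W, d), Mul(Add(8, Mul(-1, d)), W)), -1) = Add(Add(Mul(W, d), Mul(W, Add(8, Mul(-1, d)))), -1) = Add(-1, Mul(W, d), Mul(W, Add(8, Mul(-1, d)))))
Add(Mul(Function('C')(8, -11), -130), 89) = Add(Mul(Add(-1, Mul(8, -11)), -130), 89) = Add(Mul(Add(-1, -88), -130), 89) = Add(Mul(-89, -130), 89) = Add(11570, 89) = 11659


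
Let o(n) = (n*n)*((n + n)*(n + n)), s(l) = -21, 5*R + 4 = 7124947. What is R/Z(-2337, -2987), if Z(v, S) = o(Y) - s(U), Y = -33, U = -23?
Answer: 2374981/7906175 ≈ 0.30040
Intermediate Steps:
R = 7124943/5 (R = -⅘ + (⅕)*7124947 = -⅘ + 7124947/5 = 7124943/5 ≈ 1.4250e+6)
o(n) = 4*n⁴ (o(n) = n²*((2*n)*(2*n)) = n²*(4*n²) = 4*n⁴)
Z(v, S) = 4743705 (Z(v, S) = 4*(-33)⁴ - 1*(-21) = 4*1185921 + 21 = 4743684 + 21 = 4743705)
R/Z(-2337, -2987) = (7124943/5)/4743705 = (7124943/5)*(1/4743705) = 2374981/7906175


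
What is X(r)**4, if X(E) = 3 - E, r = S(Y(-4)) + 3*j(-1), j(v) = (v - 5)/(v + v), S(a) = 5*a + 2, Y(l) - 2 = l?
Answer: 16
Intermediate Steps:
Y(l) = 2 + l
S(a) = 2 + 5*a
j(v) = (-5 + v)/(2*v) (j(v) = (-5 + v)/((2*v)) = (-5 + v)*(1/(2*v)) = (-5 + v)/(2*v))
r = 1 (r = (2 + 5*(2 - 4)) + 3*((1/2)*(-5 - 1)/(-1)) = (2 + 5*(-2)) + 3*((1/2)*(-1)*(-6)) = (2 - 10) + 3*3 = -8 + 9 = 1)
X(r)**4 = (3 - 1*1)**4 = (3 - 1)**4 = 2**4 = 16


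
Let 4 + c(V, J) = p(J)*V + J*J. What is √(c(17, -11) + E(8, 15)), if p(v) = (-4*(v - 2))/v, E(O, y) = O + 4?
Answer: √5885/11 ≈ 6.9740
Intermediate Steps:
E(O, y) = 4 + O
p(v) = (8 - 4*v)/v (p(v) = (-4*(-2 + v))/v = (8 - 4*v)/v)
c(V, J) = -4 + J² + V*(-4 + 8/J) (c(V, J) = -4 + ((-4 + 8/J)*V + J*J) = -4 + (V*(-4 + 8/J) + J²) = -4 + (J² + V*(-4 + 8/J)) = -4 + J² + V*(-4 + 8/J))
√(c(17, -11) + E(8, 15)) = √((-4 + (-11)² - 4*17 + 8*17/(-11)) + (4 + 8)) = √((-4 + 121 - 68 + 8*17*(-1/11)) + 12) = √((-4 + 121 - 68 - 136/11) + 12) = √(403/11 + 12) = √(535/11) = √5885/11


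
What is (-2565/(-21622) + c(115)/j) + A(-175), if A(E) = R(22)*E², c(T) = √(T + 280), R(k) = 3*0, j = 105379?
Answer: 135/1138 + √395/105379 ≈ 0.11882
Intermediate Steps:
R(k) = 0
c(T) = √(280 + T)
A(E) = 0 (A(E) = 0*E² = 0)
(-2565/(-21622) + c(115)/j) + A(-175) = (-2565/(-21622) + √(280 + 115)/105379) + 0 = (-2565*(-1/21622) + √395*(1/105379)) + 0 = (135/1138 + √395/105379) + 0 = 135/1138 + √395/105379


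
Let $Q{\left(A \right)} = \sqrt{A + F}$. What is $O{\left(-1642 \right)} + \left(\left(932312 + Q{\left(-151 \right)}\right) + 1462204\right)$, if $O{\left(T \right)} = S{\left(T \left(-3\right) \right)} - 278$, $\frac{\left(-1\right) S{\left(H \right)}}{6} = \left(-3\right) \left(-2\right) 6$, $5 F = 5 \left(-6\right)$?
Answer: $2394022 + i \sqrt{157} \approx 2.394 \cdot 10^{6} + 12.53 i$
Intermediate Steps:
$F = -6$ ($F = \frac{5 \left(-6\right)}{5} = \frac{1}{5} \left(-30\right) = -6$)
$Q{\left(A \right)} = \sqrt{-6 + A}$ ($Q{\left(A \right)} = \sqrt{A - 6} = \sqrt{-6 + A}$)
$S{\left(H \right)} = -216$ ($S{\left(H \right)} = - 6 \left(-3\right) \left(-2\right) 6 = - 6 \cdot 6 \cdot 6 = \left(-6\right) 36 = -216$)
$O{\left(T \right)} = -494$ ($O{\left(T \right)} = -216 - 278 = -494$)
$O{\left(-1642 \right)} + \left(\left(932312 + Q{\left(-151 \right)}\right) + 1462204\right) = -494 + \left(\left(932312 + \sqrt{-6 - 151}\right) + 1462204\right) = -494 + \left(\left(932312 + \sqrt{-157}\right) + 1462204\right) = -494 + \left(\left(932312 + i \sqrt{157}\right) + 1462204\right) = -494 + \left(2394516 + i \sqrt{157}\right) = 2394022 + i \sqrt{157}$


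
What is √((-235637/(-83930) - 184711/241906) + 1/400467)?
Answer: 4*√10772131481077657520127764235/290383921880745 ≈ 1.4297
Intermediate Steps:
√((-235637/(-83930) - 184711/241906) + 1/400467) = √((-235637*(-1/83930) - 184711*1/241906) + 1/400467) = √((235637/83930 - 184711/241906) + 1/400467) = √(1482114639/725113235 + 1/400467) = √(593538728249648/290383921880745) = 4*√10772131481077657520127764235/290383921880745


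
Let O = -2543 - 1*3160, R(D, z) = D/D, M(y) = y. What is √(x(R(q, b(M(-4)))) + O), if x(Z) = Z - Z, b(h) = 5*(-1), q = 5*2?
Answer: I*√5703 ≈ 75.518*I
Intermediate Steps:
q = 10
b(h) = -5
R(D, z) = 1
x(Z) = 0
O = -5703 (O = -2543 - 3160 = -5703)
√(x(R(q, b(M(-4)))) + O) = √(0 - 5703) = √(-5703) = I*√5703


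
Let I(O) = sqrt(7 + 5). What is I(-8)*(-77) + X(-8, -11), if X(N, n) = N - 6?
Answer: -14 - 154*sqrt(3) ≈ -280.74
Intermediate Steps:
I(O) = 2*sqrt(3) (I(O) = sqrt(12) = 2*sqrt(3))
X(N, n) = -6 + N
I(-8)*(-77) + X(-8, -11) = (2*sqrt(3))*(-77) + (-6 - 8) = -154*sqrt(3) - 14 = -14 - 154*sqrt(3)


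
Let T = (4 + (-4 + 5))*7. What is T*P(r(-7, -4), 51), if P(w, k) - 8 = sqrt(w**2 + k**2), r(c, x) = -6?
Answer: 280 + 105*sqrt(293) ≈ 2077.3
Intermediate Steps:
P(w, k) = 8 + sqrt(k**2 + w**2) (P(w, k) = 8 + sqrt(w**2 + k**2) = 8 + sqrt(k**2 + w**2))
T = 35 (T = (4 + 1)*7 = 5*7 = 35)
T*P(r(-7, -4), 51) = 35*(8 + sqrt(51**2 + (-6)**2)) = 35*(8 + sqrt(2601 + 36)) = 35*(8 + sqrt(2637)) = 35*(8 + 3*sqrt(293)) = 280 + 105*sqrt(293)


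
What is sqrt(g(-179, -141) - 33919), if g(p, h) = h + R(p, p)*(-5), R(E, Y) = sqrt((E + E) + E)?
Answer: sqrt(-34060 - 5*I*sqrt(537)) ≈ 0.3139 - 184.55*I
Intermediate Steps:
R(E, Y) = sqrt(3)*sqrt(E) (R(E, Y) = sqrt(2*E + E) = sqrt(3*E) = sqrt(3)*sqrt(E))
g(p, h) = h - 5*sqrt(3)*sqrt(p) (g(p, h) = h + (sqrt(3)*sqrt(p))*(-5) = h - 5*sqrt(3)*sqrt(p))
sqrt(g(-179, -141) - 33919) = sqrt((-141 - 5*sqrt(3)*sqrt(-179)) - 33919) = sqrt((-141 - 5*sqrt(3)*I*sqrt(179)) - 33919) = sqrt((-141 - 5*I*sqrt(537)) - 33919) = sqrt(-34060 - 5*I*sqrt(537))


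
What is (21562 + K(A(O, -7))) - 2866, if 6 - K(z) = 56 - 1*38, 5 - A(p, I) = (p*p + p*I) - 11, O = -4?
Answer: 18684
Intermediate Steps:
A(p, I) = 16 - p² - I*p (A(p, I) = 5 - ((p*p + p*I) - 11) = 5 - ((p² + I*p) - 11) = 5 - (-11 + p² + I*p) = 5 + (11 - p² - I*p) = 16 - p² - I*p)
K(z) = -12 (K(z) = 6 - (56 - 1*38) = 6 - (56 - 38) = 6 - 1*18 = 6 - 18 = -12)
(21562 + K(A(O, -7))) - 2866 = (21562 - 12) - 2866 = 21550 - 2866 = 18684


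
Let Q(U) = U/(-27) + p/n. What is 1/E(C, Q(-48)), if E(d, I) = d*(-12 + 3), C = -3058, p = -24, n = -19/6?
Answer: 1/27522 ≈ 3.6335e-5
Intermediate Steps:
n = -19/6 (n = -19*1/6 = -19/6 ≈ -3.1667)
Q(U) = 144/19 - U/27 (Q(U) = U/(-27) - 24/(-19/6) = U*(-1/27) - 24*(-6/19) = -U/27 + 144/19 = 144/19 - U/27)
E(d, I) = -9*d (E(d, I) = d*(-9) = -9*d)
1/E(C, Q(-48)) = 1/(-9*(-3058)) = 1/27522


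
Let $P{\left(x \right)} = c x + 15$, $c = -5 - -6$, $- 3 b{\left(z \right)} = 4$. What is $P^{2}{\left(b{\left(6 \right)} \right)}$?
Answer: $\frac{1681}{9} \approx 186.78$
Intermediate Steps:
$b{\left(z \right)} = - \frac{4}{3}$ ($b{\left(z \right)} = \left(- \frac{1}{3}\right) 4 = - \frac{4}{3}$)
$c = 1$ ($c = -5 + 6 = 1$)
$P{\left(x \right)} = 15 + x$ ($P{\left(x \right)} = 1 x + 15 = x + 15 = 15 + x$)
$P^{2}{\left(b{\left(6 \right)} \right)} = \left(15 - \frac{4}{3}\right)^{2} = \left(\frac{41}{3}\right)^{2} = \frac{1681}{9}$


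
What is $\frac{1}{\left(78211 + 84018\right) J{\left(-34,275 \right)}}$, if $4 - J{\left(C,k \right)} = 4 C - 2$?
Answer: $\frac{1}{23036518} \approx 4.3409 \cdot 10^{-8}$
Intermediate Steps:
$J{\left(C,k \right)} = 6 - 4 C$ ($J{\left(C,k \right)} = 4 - \left(4 C - 2\right) = 4 - \left(-2 + 4 C\right) = 6 - 4 C$)
$\frac{1}{\left(78211 + 84018\right) J{\left(-34,275 \right)}} = \frac{1}{\left(78211 + 84018\right) \left(6 - -136\right)} = \frac{1}{162229 \left(6 + 136\right)} = \frac{1}{162229 \cdot 142} = \frac{1}{162229} \cdot \frac{1}{142} = \frac{1}{23036518}$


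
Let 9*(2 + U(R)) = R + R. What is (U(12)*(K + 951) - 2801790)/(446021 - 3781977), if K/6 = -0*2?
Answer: 700289/833989 ≈ 0.83969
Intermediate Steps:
U(R) = -2 + 2*R/9 (U(R) = -2 + (R + R)/9 = -2 + (2*R)/9 = -2 + 2*R/9)
K = 0 (K = 6*(-0*2) = 6*(-6*0) = 6*0 = 0)
(U(12)*(K + 951) - 2801790)/(446021 - 3781977) = ((-2 + (2/9)*12)*(0 + 951) - 2801790)/(446021 - 3781977) = ((-2 + 8/3)*951 - 2801790)/(-3335956) = ((2/3)*951 - 2801790)*(-1/3335956) = (634 - 2801790)*(-1/3335956) = -2801156*(-1/3335956) = 700289/833989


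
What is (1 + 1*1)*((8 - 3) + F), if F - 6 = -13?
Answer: -4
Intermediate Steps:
F = -7 (F = 6 - 13 = -7)
(1 + 1*1)*((8 - 3) + F) = (1 + 1*1)*((8 - 3) - 7) = (1 + 1)*(5 - 7) = 2*(-2) = -4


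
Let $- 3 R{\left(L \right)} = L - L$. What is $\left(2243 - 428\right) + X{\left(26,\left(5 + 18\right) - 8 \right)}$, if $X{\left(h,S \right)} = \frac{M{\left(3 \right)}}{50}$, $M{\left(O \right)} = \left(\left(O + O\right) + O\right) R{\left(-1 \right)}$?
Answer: $1815$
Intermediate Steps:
$R{\left(L \right)} = 0$ ($R{\left(L \right)} = - \frac{L - L}{3} = \left(- \frac{1}{3}\right) 0 = 0$)
$M{\left(O \right)} = 0$ ($M{\left(O \right)} = \left(\left(O + O\right) + O\right) 0 = \left(2 O + O\right) 0 = 3 O 0 = 0$)
$X{\left(h,S \right)} = 0$ ($X{\left(h,S \right)} = \frac{0}{50} = 0 \cdot \frac{1}{50} = 0$)
$\left(2243 - 428\right) + X{\left(26,\left(5 + 18\right) - 8 \right)} = \left(2243 - 428\right) + 0 = 1815 + 0 = 1815$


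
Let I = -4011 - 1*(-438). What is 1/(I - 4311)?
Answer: -1/7884 ≈ -0.00012684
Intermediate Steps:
I = -3573 (I = -4011 + 438 = -3573)
1/(I - 4311) = 1/(-3573 - 4311) = 1/(-7884) = -1/7884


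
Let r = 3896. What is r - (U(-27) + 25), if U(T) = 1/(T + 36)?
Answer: 34838/9 ≈ 3870.9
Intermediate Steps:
U(T) = 1/(36 + T)
r - (U(-27) + 25) = 3896 - (1/(36 - 27) + 25) = 3896 - (1/9 + 25) = 3896 - 1*226/9 = 3896 - 226/9 = 34838/9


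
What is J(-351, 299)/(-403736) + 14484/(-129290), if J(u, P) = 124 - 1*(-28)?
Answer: -366710269/3262439215 ≈ -0.11240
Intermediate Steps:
J(u, P) = 152 (J(u, P) = 124 + 28 = 152)
J(-351, 299)/(-403736) + 14484/(-129290) = 152/(-403736) + 14484/(-129290) = 152*(-1/403736) + 14484*(-1/129290) = -19/50467 - 7242/64645 = -366710269/3262439215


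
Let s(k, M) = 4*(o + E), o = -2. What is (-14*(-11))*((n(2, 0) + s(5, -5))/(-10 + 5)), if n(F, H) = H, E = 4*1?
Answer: -1232/5 ≈ -246.40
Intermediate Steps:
E = 4
s(k, M) = 8 (s(k, M) = 4*(-2 + 4) = 4*2 = 8)
(-14*(-11))*((n(2, 0) + s(5, -5))/(-10 + 5)) = (-14*(-11))*((0 + 8)/(-10 + 5)) = 154*(8/(-5)) = 154*(8*(-⅕)) = 154*(-8/5) = -1232/5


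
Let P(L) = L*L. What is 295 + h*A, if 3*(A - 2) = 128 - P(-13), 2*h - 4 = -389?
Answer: 15245/6 ≈ 2540.8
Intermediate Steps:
h = -385/2 (h = 2 + (½)*(-389) = 2 - 389/2 = -385/2 ≈ -192.50)
P(L) = L²
A = -35/3 (A = 2 + (128 - 1*(-13)²)/3 = 2 + (128 - 1*169)/3 = 2 + (128 - 169)/3 = 2 + (⅓)*(-41) = 2 - 41/3 = -35/3 ≈ -11.667)
295 + h*A = 295 - 385/2*(-35/3) = 295 + 13475/6 = 15245/6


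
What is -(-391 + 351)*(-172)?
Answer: -6880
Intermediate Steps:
-(-391 + 351)*(-172) = -(-40)*(-172) = -1*6880 = -6880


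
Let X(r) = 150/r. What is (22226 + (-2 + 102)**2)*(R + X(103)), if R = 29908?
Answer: 99277800324/103 ≈ 9.6386e+8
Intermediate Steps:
(22226 + (-2 + 102)**2)*(R + X(103)) = (22226 + (-2 + 102)**2)*(29908 + 150/103) = (22226 + 100**2)*(29908 + 150*(1/103)) = (22226 + 10000)*(29908 + 150/103) = 32226*(3080674/103) = 99277800324/103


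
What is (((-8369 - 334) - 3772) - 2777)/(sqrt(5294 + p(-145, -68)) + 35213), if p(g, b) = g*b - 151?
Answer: -268534338/619970183 + 22878*sqrt(1667)/619970183 ≈ -0.43163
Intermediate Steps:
p(g, b) = -151 + b*g (p(g, b) = b*g - 151 = -151 + b*g)
(((-8369 - 334) - 3772) - 2777)/(sqrt(5294 + p(-145, -68)) + 35213) = (((-8369 - 334) - 3772) - 2777)/(sqrt(5294 + (-151 - 68*(-145))) + 35213) = ((-8703 - 3772) - 2777)/(sqrt(5294 + (-151 + 9860)) + 35213) = (-12475 - 2777)/(sqrt(5294 + 9709) + 35213) = -15252/(sqrt(15003) + 35213) = -15252/(3*sqrt(1667) + 35213) = -15252/(35213 + 3*sqrt(1667))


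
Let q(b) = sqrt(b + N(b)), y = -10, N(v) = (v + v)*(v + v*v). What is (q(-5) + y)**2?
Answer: (10 - I*sqrt(205))**2 ≈ -105.0 - 286.36*I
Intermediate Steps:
N(v) = 2*v*(v + v**2) (N(v) = (2*v)*(v + v**2) = 2*v*(v + v**2))
q(b) = sqrt(b + 2*b**2*(1 + b))
(q(-5) + y)**2 = (sqrt(-5*(1 + 2*(-5)*(1 - 5))) - 10)**2 = (sqrt(-5*(1 + 2*(-5)*(-4))) - 10)**2 = (sqrt(-5*(1 + 40)) - 10)**2 = (sqrt(-5*41) - 10)**2 = (sqrt(-205) - 10)**2 = (I*sqrt(205) - 10)**2 = (-10 + I*sqrt(205))**2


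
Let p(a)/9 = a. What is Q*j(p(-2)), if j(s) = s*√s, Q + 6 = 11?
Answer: -270*I*√2 ≈ -381.84*I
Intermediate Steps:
p(a) = 9*a
Q = 5 (Q = -6 + 11 = 5)
j(s) = s^(3/2)
Q*j(p(-2)) = 5*(9*(-2))^(3/2) = 5*(-18)^(3/2) = 5*(-54*I*√2) = -270*I*√2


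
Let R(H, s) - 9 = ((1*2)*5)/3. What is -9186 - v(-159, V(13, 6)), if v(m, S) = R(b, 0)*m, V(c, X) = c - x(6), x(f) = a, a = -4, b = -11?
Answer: -7225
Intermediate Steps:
x(f) = -4
R(H, s) = 37/3 (R(H, s) = 9 + ((1*2)*5)/3 = 9 + (2*5)*(⅓) = 9 + 10*(⅓) = 9 + 10/3 = 37/3)
V(c, X) = 4 + c (V(c, X) = c - 1*(-4) = c + 4 = 4 + c)
v(m, S) = 37*m/3
-9186 - v(-159, V(13, 6)) = -9186 - 37*(-159)/3 = -9186 - 1*(-1961) = -9186 + 1961 = -7225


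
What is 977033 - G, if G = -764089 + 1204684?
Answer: 536438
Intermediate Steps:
G = 440595
977033 - G = 977033 - 1*440595 = 977033 - 440595 = 536438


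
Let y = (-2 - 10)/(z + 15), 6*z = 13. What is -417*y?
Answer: 30024/103 ≈ 291.50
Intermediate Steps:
z = 13/6 (z = (1/6)*13 = 13/6 ≈ 2.1667)
y = -72/103 (y = (-2 - 10)/(13/6 + 15) = -12/103/6 = -12*6/103 = -72/103 ≈ -0.69903)
-417*y = -417*(-72/103) = 30024/103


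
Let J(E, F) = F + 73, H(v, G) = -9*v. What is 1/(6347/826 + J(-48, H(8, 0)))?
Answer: 826/7173 ≈ 0.11515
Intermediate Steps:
J(E, F) = 73 + F
1/(6347/826 + J(-48, H(8, 0))) = 1/(6347/826 + (73 - 9*8)) = 1/(6347*(1/826) + (73 - 72)) = 1/(6347/826 + 1) = 1/(7173/826) = 826/7173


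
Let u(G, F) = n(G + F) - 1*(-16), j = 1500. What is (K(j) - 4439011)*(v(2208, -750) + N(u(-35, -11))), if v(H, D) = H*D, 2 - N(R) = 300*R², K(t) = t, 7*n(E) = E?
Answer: 365875897082722/49 ≈ 7.4669e+12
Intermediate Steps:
n(E) = E/7
u(G, F) = 16 + F/7 + G/7 (u(G, F) = (G + F)/7 - 1*(-16) = (F + G)/7 + 16 = (F/7 + G/7) + 16 = 16 + F/7 + G/7)
N(R) = 2 - 300*R²
v(H, D) = D*H
(K(j) - 4439011)*(v(2208, -750) + N(u(-35, -11))) = (1500 - 4439011)*(-750*2208 + (2 - 300*(16 + (⅐)*(-11) + (⅐)*(-35))²)) = -4437511*(-1656000 + (2 - 300*(16 - 11/7 - 5)²)) = -4437511*(-1656000 + (2 - 300*(66/7)²)) = -4437511*(-1656000 + (2 - 300*4356/49)) = -4437511*(-1656000 + (2 - 1306800/49)) = -4437511*(-1656000 - 1306702/49) = -4437511*(-82450702/49) = 365875897082722/49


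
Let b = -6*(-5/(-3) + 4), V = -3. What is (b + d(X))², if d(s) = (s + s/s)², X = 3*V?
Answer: 900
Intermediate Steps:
X = -9 (X = 3*(-3) = -9)
b = -34 (b = -6*(-5*(-⅓) + 4) = -6*(5/3 + 4) = -6*17/3 = -34)
d(s) = (1 + s)² (d(s) = (s + 1)² = (1 + s)²)
(b + d(X))² = (-34 + (1 - 9)²)² = (-34 + (-8)²)² = (-34 + 64)² = 30² = 900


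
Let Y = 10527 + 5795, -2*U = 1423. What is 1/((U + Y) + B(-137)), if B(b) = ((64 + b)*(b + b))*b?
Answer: -2/5449327 ≈ -3.6702e-7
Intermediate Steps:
U = -1423/2 (U = -½*1423 = -1423/2 ≈ -711.50)
B(b) = 2*b²*(64 + b) (B(b) = ((64 + b)*(2*b))*b = (2*b*(64 + b))*b = 2*b²*(64 + b))
Y = 16322
1/((U + Y) + B(-137)) = 1/((-1423/2 + 16322) + 2*(-137)²*(64 - 137)) = 1/(31221/2 + 2*18769*(-73)) = 1/(31221/2 - 2740274) = 1/(-5449327/2) = -2/5449327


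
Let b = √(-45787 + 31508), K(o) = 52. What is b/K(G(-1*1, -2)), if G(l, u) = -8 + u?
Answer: I*√14279/52 ≈ 2.298*I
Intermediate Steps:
b = I*√14279 (b = √(-14279) = I*√14279 ≈ 119.49*I)
b/K(G(-1*1, -2)) = (I*√14279)/52 = (I*√14279)*(1/52) = I*√14279/52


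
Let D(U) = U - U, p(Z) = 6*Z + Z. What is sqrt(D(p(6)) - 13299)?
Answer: I*sqrt(13299) ≈ 115.32*I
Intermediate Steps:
p(Z) = 7*Z
D(U) = 0
sqrt(D(p(6)) - 13299) = sqrt(0 - 13299) = sqrt(-13299) = I*sqrt(13299)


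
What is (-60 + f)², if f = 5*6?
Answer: 900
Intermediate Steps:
f = 30
(-60 + f)² = (-60 + 30)² = (-30)² = 900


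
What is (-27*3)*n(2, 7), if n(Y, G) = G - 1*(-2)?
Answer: -729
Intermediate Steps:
n(Y, G) = 2 + G (n(Y, G) = G + 2 = 2 + G)
(-27*3)*n(2, 7) = (-27*3)*(2 + 7) = -81*9 = -729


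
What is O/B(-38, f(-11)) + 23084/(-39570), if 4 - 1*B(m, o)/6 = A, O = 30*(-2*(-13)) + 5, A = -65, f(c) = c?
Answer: 3584279/2730330 ≈ 1.3128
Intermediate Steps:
O = 785 (O = 30*26 + 5 = 780 + 5 = 785)
B(m, o) = 414 (B(m, o) = 24 - 6*(-65) = 24 + 390 = 414)
O/B(-38, f(-11)) + 23084/(-39570) = 785/414 + 23084/(-39570) = 785*(1/414) + 23084*(-1/39570) = 785/414 - 11542/19785 = 3584279/2730330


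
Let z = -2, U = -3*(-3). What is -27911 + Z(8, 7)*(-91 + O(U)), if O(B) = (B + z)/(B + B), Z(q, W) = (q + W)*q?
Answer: -116353/3 ≈ -38784.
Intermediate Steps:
U = 9
Z(q, W) = q*(W + q) (Z(q, W) = (W + q)*q = q*(W + q))
O(B) = (-2 + B)/(2*B) (O(B) = (B - 2)/(B + B) = (-2 + B)/((2*B)) = (-2 + B)*(1/(2*B)) = (-2 + B)/(2*B))
-27911 + Z(8, 7)*(-91 + O(U)) = -27911 + (8*(7 + 8))*(-91 + (1/2)*(-2 + 9)/9) = -27911 + (8*15)*(-91 + (1/2)*(1/9)*7) = -27911 + 120*(-91 + 7/18) = -27911 + 120*(-1631/18) = -27911 - 32620/3 = -116353/3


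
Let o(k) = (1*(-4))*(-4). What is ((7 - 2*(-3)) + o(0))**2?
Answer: 841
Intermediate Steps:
o(k) = 16 (o(k) = -4*(-4) = 16)
((7 - 2*(-3)) + o(0))**2 = ((7 - 2*(-3)) + 16)**2 = ((7 + 6) + 16)**2 = (13 + 16)**2 = 29**2 = 841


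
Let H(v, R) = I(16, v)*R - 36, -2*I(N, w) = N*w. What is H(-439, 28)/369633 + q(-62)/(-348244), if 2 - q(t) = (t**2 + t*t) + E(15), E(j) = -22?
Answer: 9266313128/32180618613 ≈ 0.28795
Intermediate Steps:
I(N, w) = -N*w/2
q(t) = 24 - 2*t**2 (q(t) = 2 - ((t**2 + t*t) - 22) = 2 - ((t**2 + t**2) - 22) = 2 - (2*t**2 - 22) = 2 - (-22 + 2*t**2) = 2 + (22 - 2*t**2) = 24 - 2*t**2)
H(v, R) = -36 - 8*R*v (H(v, R) = (-1/2*16*v)*R - 36 = (-8*v)*R - 36 = -8*R*v - 36 = -36 - 8*R*v)
H(-439, 28)/369633 + q(-62)/(-348244) = (-36 - 8*28*(-439))/369633 + (24 - 2*(-62)**2)/(-348244) = (-36 + 98336)*(1/369633) + (24 - 2*3844)*(-1/348244) = 98300*(1/369633) + (24 - 7688)*(-1/348244) = 98300/369633 - 7664*(-1/348244) = 98300/369633 + 1916/87061 = 9266313128/32180618613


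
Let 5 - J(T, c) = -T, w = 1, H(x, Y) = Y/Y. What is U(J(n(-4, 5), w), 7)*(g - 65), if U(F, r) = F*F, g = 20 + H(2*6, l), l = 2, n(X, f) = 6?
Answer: -5324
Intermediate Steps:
H(x, Y) = 1
J(T, c) = 5 + T (J(T, c) = 5 - (-1)*T = 5 + T)
g = 21 (g = 20 + 1 = 21)
U(F, r) = F²
U(J(n(-4, 5), w), 7)*(g - 65) = (5 + 6)²*(21 - 65) = 11²*(-44) = 121*(-44) = -5324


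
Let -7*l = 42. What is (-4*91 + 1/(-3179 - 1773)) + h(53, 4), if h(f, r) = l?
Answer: -1832241/4952 ≈ -370.00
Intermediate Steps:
l = -6 (l = -⅐*42 = -6)
h(f, r) = -6
(-4*91 + 1/(-3179 - 1773)) + h(53, 4) = (-4*91 + 1/(-3179 - 1773)) - 6 = (-364 + 1/(-4952)) - 6 = (-364 - 1/4952) - 6 = -1802529/4952 - 6 = -1832241/4952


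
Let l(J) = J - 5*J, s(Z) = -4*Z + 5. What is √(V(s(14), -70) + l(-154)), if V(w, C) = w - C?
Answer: √635 ≈ 25.199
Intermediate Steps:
s(Z) = 5 - 4*Z
l(J) = -4*J
√(V(s(14), -70) + l(-154)) = √(((5 - 4*14) - 1*(-70)) - 4*(-154)) = √(((5 - 56) + 70) + 616) = √((-51 + 70) + 616) = √(19 + 616) = √635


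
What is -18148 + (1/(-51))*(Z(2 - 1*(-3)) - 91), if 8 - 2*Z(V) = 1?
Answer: -1850921/102 ≈ -18146.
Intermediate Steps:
Z(V) = 7/2 (Z(V) = 4 - ½*1 = 4 - ½ = 7/2)
-18148 + (1/(-51))*(Z(2 - 1*(-3)) - 91) = -18148 + (1/(-51))*(7/2 - 91) = -18148 + (1*(-1/51))*(-175/2) = -18148 - 1/51*(-175/2) = -18148 + 175/102 = -1850921/102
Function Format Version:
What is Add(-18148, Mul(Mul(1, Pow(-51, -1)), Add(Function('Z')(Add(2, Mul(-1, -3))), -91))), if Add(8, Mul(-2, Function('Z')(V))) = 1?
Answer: Rational(-1850921, 102) ≈ -18146.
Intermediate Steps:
Function('Z')(V) = Rational(7, 2) (Function('Z')(V) = Add(4, Mul(Rational(-1, 2), 1)) = Add(4, Rational(-1, 2)) = Rational(7, 2))
Add(-18148, Mul(Mul(1, Pow(-51, -1)), Add(Function('Z')(Add(2, Mul(-1, -3))), -91))) = Add(-18148, Mul(Mul(1, Pow(-51, -1)), Add(Rational(7, 2), -91))) = Add(-18148, Mul(Mul(1, Rational(-1, 51)), Rational(-175, 2))) = Add(-18148, Mul(Rational(-1, 51), Rational(-175, 2))) = Add(-18148, Rational(175, 102)) = Rational(-1850921, 102)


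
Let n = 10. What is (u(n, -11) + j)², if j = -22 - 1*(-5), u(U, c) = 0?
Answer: 289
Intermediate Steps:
j = -17 (j = -22 + 5 = -17)
(u(n, -11) + j)² = (0 - 17)² = (-17)² = 289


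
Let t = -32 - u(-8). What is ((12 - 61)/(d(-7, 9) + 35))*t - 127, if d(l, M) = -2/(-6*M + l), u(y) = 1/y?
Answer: -1408997/17096 ≈ -82.417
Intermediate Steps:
t = -255/8 (t = -32 - 1/(-8) = -32 - 1*(-1/8) = -32 + 1/8 = -255/8 ≈ -31.875)
d(l, M) = -2/(l - 6*M)
((12 - 61)/(d(-7, 9) + 35))*t - 127 = ((12 - 61)/(2/(-1*(-7) + 6*9) + 35))*(-255/8) - 127 = -49/(2/(7 + 54) + 35)*(-255/8) - 127 = -49/(2/61 + 35)*(-255/8) - 127 = -49/2137/61*(-255/8) - 127 = -49*61/2137*(-255/8) - 127 = -2989/2137*(-255/8) - 127 = 762195/17096 - 127 = -1408997/17096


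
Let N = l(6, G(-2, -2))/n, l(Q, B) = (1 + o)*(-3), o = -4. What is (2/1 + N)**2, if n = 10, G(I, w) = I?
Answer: 841/100 ≈ 8.4100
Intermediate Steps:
l(Q, B) = 9 (l(Q, B) = (1 - 4)*(-3) = -3*(-3) = 9)
N = 9/10 ≈ 0.90000
(2/1 + N)**2 = (2/1 + 9/10)**2 = (2*1 + 9/10)**2 = (2 + 9/10)**2 = (29/10)**2 = 841/100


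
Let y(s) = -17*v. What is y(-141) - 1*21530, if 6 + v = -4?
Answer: -21360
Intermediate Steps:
v = -10 (v = -6 - 4 = -10)
y(s) = 170 (y(s) = -17*(-10) = 170)
y(-141) - 1*21530 = 170 - 1*21530 = 170 - 21530 = -21360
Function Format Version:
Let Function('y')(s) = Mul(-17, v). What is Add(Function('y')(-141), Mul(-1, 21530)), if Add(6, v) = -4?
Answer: -21360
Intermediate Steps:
v = -10 (v = Add(-6, -4) = -10)
Function('y')(s) = 170 (Function('y')(s) = Mul(-17, -10) = 170)
Add(Function('y')(-141), Mul(-1, 21530)) = Add(170, Mul(-1, 21530)) = Add(170, -21530) = -21360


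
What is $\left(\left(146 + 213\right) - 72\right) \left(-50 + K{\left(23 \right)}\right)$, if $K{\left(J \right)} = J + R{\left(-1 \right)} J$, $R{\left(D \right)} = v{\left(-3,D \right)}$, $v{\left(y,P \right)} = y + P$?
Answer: $-34153$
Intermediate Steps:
$v{\left(y,P \right)} = P + y$
$R{\left(D \right)} = -3 + D$ ($R{\left(D \right)} = D - 3 = -3 + D$)
$K{\left(J \right)} = - 3 J$ ($K{\left(J \right)} = J + \left(-3 - 1\right) J = J - 4 J = - 3 J$)
$\left(\left(146 + 213\right) - 72\right) \left(-50 + K{\left(23 \right)}\right) = \left(\left(146 + 213\right) - 72\right) \left(-50 - 69\right) = \left(359 - 72\right) \left(-50 - 69\right) = 287 \left(-119\right) = -34153$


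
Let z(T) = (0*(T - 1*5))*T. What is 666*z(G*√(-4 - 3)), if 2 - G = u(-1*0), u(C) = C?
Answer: 0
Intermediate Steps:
G = 2 (G = 2 - (-1)*0 = 2 - 1*0 = 2 + 0 = 2)
z(T) = 0 (z(T) = (0*(T - 5))*T = (0*(-5 + T))*T = 0*T = 0)
666*z(G*√(-4 - 3)) = 666*0 = 0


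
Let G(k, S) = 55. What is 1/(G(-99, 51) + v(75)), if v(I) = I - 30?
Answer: 1/100 ≈ 0.010000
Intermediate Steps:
v(I) = -30 + I
1/(G(-99, 51) + v(75)) = 1/(55 + (-30 + 75)) = 1/(55 + 45) = 1/100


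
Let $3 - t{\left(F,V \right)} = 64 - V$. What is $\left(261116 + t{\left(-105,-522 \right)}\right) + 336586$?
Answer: $597119$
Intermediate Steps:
$t{\left(F,V \right)} = -61 + V$ ($t{\left(F,V \right)} = 3 - \left(64 - V\right) = 3 + \left(-64 + V\right) = -61 + V$)
$\left(261116 + t{\left(-105,-522 \right)}\right) + 336586 = \left(261116 - 583\right) + 336586 = 260533 + 336586 = 597119$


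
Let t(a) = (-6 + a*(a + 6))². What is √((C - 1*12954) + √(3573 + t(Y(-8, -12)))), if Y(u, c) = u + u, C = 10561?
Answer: √(-2393 + √27289) ≈ 47.2*I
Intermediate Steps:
Y(u, c) = 2*u
t(a) = (-6 + a*(6 + a))²
√((C - 1*12954) + √(3573 + t(Y(-8, -12)))) = √((10561 - 1*12954) + √(3573 + (-6 + (2*(-8))² + 6*(2*(-8)))²)) = √((10561 - 12954) + √(3573 + (-6 + (-16)² + 6*(-16))²)) = √(-2393 + √(3573 + (-6 + 256 - 96)²)) = √(-2393 + √(3573 + 154²)) = √(-2393 + √(3573 + 23716)) = √(-2393 + √27289)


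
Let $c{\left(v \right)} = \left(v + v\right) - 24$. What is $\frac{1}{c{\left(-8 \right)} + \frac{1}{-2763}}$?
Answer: $- \frac{2763}{110521} \approx -0.025$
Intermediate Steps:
$c{\left(v \right)} = -24 + 2 v$ ($c{\left(v \right)} = 2 v - 24 = -24 + 2 v$)
$\frac{1}{c{\left(-8 \right)} + \frac{1}{-2763}} = \frac{1}{\left(-24 + 2 \left(-8\right)\right) + \frac{1}{-2763}} = \frac{1}{\left(-24 - 16\right) - \frac{1}{2763}} = \frac{1}{-40 - \frac{1}{2763}} = \frac{1}{- \frac{110521}{2763}} = - \frac{2763}{110521}$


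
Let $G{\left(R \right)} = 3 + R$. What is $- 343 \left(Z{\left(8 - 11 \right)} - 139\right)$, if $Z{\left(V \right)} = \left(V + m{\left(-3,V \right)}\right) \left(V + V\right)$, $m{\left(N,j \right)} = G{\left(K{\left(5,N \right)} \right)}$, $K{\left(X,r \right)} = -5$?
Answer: $37387$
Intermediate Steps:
$m{\left(N,j \right)} = -2$ ($m{\left(N,j \right)} = 3 - 5 = -2$)
$Z{\left(V \right)} = 2 V \left(-2 + V\right)$ ($Z{\left(V \right)} = \left(V - 2\right) \left(V + V\right) = \left(-2 + V\right) 2 V = 2 V \left(-2 + V\right)$)
$- 343 \left(Z{\left(8 - 11 \right)} - 139\right) = - 343 \left(2 \left(8 - 11\right) \left(-2 + \left(8 - 11\right)\right) - 139\right) = - 343 \left(2 \left(-3\right) \left(-2 - 3\right) - 139\right) = - 343 \left(2 \left(-3\right) \left(-5\right) - 139\right) = - 343 \left(30 - 139\right) = \left(-343\right) \left(-109\right) = 37387$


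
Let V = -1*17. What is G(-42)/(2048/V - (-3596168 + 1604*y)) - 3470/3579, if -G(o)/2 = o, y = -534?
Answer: -65663197897/67727134920 ≈ -0.96953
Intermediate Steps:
G(o) = -2*o
V = -17
G(-42)/(2048/V - (-3596168 + 1604*y)) - 3470/3579 = (-2*(-42))/(2048/(-17) - 1604/(1/(-534 - 2242))) - 3470/3579 = 84/(2048*(-1/17) - 1604/(1/(-2776))) - 3470*1/3579 = 84/(-2048/17 - 1604/(-1/2776)) - 3470/3579 = 84/(-2048/17 - 1604*(-2776)) - 3470/3579 = 84/(-2048/17 + 4452704) - 3470/3579 = 84/(75693920/17) - 3470/3579 = 84*(17/75693920) - 3470/3579 = 357/18923480 - 3470/3579 = -65663197897/67727134920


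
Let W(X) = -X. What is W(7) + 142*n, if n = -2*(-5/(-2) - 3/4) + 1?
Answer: -362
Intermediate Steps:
n = -5/2 (n = -2*(-5*(-½) - 3*¼) + 1 = -2*(5/2 - ¾) + 1 = -2*7/4 + 1 = -7/2 + 1 = -5/2 ≈ -2.5000)
W(7) + 142*n = -1*7 + 142*(-5/2) = -7 - 355 = -362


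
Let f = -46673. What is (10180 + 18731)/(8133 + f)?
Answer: -28911/38540 ≈ -0.75016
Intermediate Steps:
(10180 + 18731)/(8133 + f) = (10180 + 18731)/(8133 - 46673) = 28911/(-38540) = 28911*(-1/38540) = -28911/38540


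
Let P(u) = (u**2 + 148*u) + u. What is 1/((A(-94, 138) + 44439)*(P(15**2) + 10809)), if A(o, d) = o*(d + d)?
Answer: 1/1756266705 ≈ 5.6939e-10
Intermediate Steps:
A(o, d) = 2*d*o (A(o, d) = o*(2*d) = 2*d*o)
P(u) = u**2 + 149*u
1/((A(-94, 138) + 44439)*(P(15**2) + 10809)) = 1/((2*138*(-94) + 44439)*(15**2*(149 + 15**2) + 10809)) = 1/((-25944 + 44439)*(225*(149 + 225) + 10809)) = 1/(18495*(225*374 + 10809)) = 1/(18495*(84150 + 10809)) = 1/(18495*94959) = 1/1756266705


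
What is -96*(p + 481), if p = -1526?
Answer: 100320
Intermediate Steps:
-96*(p + 481) = -96*(-1526 + 481) = -96*(-1045) = -1*(-100320) = 100320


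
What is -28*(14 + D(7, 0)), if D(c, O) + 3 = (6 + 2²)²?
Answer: -3108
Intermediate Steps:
D(c, O) = 97 (D(c, O) = -3 + (6 + 2²)² = -3 + (6 + 4)² = -3 + 10² = -3 + 100 = 97)
-28*(14 + D(7, 0)) = -28*(14 + 97) = -28*111 = -3108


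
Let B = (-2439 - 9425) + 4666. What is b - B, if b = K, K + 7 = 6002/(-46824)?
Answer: 168352691/23412 ≈ 7190.9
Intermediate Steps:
K = -166885/23412 (K = -7 + 6002/(-46824) = -7 + 6002*(-1/46824) = -7 - 3001/23412 = -166885/23412 ≈ -7.1282)
b = -166885/23412 ≈ -7.1282
B = -7198 (B = -11864 + 4666 = -7198)
b - B = -166885/23412 - 1*(-7198) = -166885/23412 + 7198 = 168352691/23412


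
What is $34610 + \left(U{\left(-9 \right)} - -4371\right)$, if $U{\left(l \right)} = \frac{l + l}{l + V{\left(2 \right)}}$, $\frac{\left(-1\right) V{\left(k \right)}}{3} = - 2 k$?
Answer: $38975$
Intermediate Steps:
$V{\left(k \right)} = 6 k$ ($V{\left(k \right)} = - 3 \left(- 2 k\right) = 6 k$)
$U{\left(l \right)} = \frac{2 l}{12 + l}$ ($U{\left(l \right)} = \frac{l + l}{l + 6 \cdot 2} = \frac{2 l}{l + 12} = \frac{2 l}{12 + l}$)
$34610 + \left(U{\left(-9 \right)} - -4371\right) = 34610 + \left(2 \left(-9\right) \frac{1}{12 - 9} - -4371\right) = 34610 + \left(2 \left(-9\right) \frac{1}{3} + 4371\right) = 34610 + \left(-6 + 4371\right) = 34610 + 4365 = 38975$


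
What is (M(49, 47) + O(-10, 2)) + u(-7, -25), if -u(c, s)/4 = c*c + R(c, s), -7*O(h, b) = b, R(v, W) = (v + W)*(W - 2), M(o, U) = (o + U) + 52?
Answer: -24530/7 ≈ -3504.3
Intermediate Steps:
M(o, U) = 52 + U + o (M(o, U) = (U + o) + 52 = 52 + U + o)
R(v, W) = (-2 + W)*(W + v) (R(v, W) = (W + v)*(-2 + W) = (-2 + W)*(W + v))
O(h, b) = -b/7
u(c, s) = -4*c² - 4*s² + 8*c + 8*s - 4*c*s (u(c, s) = -4*(c*c + (s² - 2*s - 2*c + s*c)) = -4*(c² + (s² - 2*s - 2*c + c*s)) = -4*(c² + (s² - 2*c - 2*s + c*s)) = -4*(c² + s² - 2*c - 2*s + c*s) = -4*c² - 4*s² + 8*c + 8*s - 4*c*s)
(M(49, 47) + O(-10, 2)) + u(-7, -25) = ((52 + 47 + 49) - ⅐*2) + (-4*(-7)² - 4*(-25)² + 8*(-7) + 8*(-25) - 4*(-7)*(-25)) = (148 - 2/7) + (-4*49 - 4*625 - 56 - 200 - 700) = 1034/7 + (-196 - 2500 - 56 - 200 - 700) = 1034/7 - 3652 = -24530/7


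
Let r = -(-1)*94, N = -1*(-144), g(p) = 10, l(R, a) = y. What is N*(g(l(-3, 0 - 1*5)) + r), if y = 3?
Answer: 14976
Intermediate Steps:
l(R, a) = 3
N = 144
r = 94 (r = -1*(-94) = 94)
N*(g(l(-3, 0 - 1*5)) + r) = 144*(10 + 94) = 144*104 = 14976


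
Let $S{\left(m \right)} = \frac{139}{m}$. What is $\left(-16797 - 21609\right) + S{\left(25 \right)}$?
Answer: $- \frac{960011}{25} \approx -38400.0$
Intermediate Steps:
$\left(-16797 - 21609\right) + S{\left(25 \right)} = \left(-16797 - 21609\right) + \frac{139}{25} = -38406 + 139 \cdot \frac{1}{25} = -38406 + \frac{139}{25} = - \frac{960011}{25}$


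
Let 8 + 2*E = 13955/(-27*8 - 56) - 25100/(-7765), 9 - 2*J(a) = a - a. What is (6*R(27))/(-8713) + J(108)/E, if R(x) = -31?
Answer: -28718998914/206376144139 ≈ -0.13916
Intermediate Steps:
J(a) = 9/2 (J(a) = 9/2 - (a - a)/2 = 9/2 - ½*0 = 9/2 + 0 = 9/2)
E = -23686003/844832 (E = -4 + (13955/(-27*8 - 56) - 25100/(-7765))/2 = -4 + (13955/(-216 - 56) - 25100*(-1/7765))/2 = -4 + (13955/(-272) + 5020/1553)/2 = -4 + (13955*(-1/272) + 5020/1553)/2 = -4 + (-13955/272 + 5020/1553)/2 = -4 + (½)*(-20306675/422416) = -4 - 20306675/844832 = -23686003/844832 ≈ -28.036)
(6*R(27))/(-8713) + J(108)/E = (6*(-31))/(-8713) + 9/(2*(-23686003/844832)) = -186*(-1/8713) + (9/2)*(-844832/23686003) = 186/8713 - 3801744/23686003 = -28718998914/206376144139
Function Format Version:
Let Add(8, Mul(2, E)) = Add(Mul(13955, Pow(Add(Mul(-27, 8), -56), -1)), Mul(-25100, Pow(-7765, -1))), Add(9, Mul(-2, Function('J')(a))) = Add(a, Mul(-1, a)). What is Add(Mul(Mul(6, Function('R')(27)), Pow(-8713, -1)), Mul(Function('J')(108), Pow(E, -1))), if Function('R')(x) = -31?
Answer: Rational(-28718998914, 206376144139) ≈ -0.13916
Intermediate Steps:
Function('J')(a) = Rational(9, 2) (Function('J')(a) = Add(Rational(9, 2), Mul(Rational(-1, 2), Add(a, Mul(-1, a)))) = Add(Rational(9, 2), Mul(Rational(-1, 2), 0)) = Add(Rational(9, 2), 0) = Rational(9, 2))
E = Rational(-23686003, 844832) (E = Add(-4, Mul(Rational(1, 2), Add(Mul(13955, Pow(Add(Mul(-27, 8), -56), -1)), Mul(-25100, Pow(-7765, -1))))) = Add(-4, Mul(Rational(1, 2), Add(Mul(13955, Pow(Add(-216, -56), -1)), Mul(-25100, Rational(-1, 7765))))) = Add(-4, Mul(Rational(1, 2), Add(Mul(13955, Pow(-272, -1)), Rational(5020, 1553)))) = Add(-4, Mul(Rational(1, 2), Add(Mul(13955, Rational(-1, 272)), Rational(5020, 1553)))) = Add(-4, Mul(Rational(1, 2), Add(Rational(-13955, 272), Rational(5020, 1553)))) = Add(-4, Mul(Rational(1, 2), Rational(-20306675, 422416))) = Add(-4, Rational(-20306675, 844832)) = Rational(-23686003, 844832) ≈ -28.036)
Add(Mul(Mul(6, Function('R')(27)), Pow(-8713, -1)), Mul(Function('J')(108), Pow(E, -1))) = Add(Mul(Mul(6, -31), Pow(-8713, -1)), Mul(Rational(9, 2), Pow(Rational(-23686003, 844832), -1))) = Add(Mul(-186, Rational(-1, 8713)), Mul(Rational(9, 2), Rational(-844832, 23686003))) = Add(Rational(186, 8713), Rational(-3801744, 23686003)) = Rational(-28718998914, 206376144139)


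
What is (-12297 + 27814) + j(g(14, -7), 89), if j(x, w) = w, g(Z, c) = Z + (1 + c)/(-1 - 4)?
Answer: 15606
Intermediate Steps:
g(Z, c) = -⅕ + Z - c/5 (g(Z, c) = Z + (1 + c)/(-5) = Z + (1 + c)*(-⅕) = Z + (-⅕ - c/5) = -⅕ + Z - c/5)
(-12297 + 27814) + j(g(14, -7), 89) = (-12297 + 27814) + 89 = 15517 + 89 = 15606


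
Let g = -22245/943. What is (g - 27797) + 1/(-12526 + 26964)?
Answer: -378778272465/13615034 ≈ -27821.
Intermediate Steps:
g = -22245/943 (g = -22245*1/943 = -22245/943 ≈ -23.590)
(g - 27797) + 1/(-12526 + 26964) = (-22245/943 - 27797) + 1/(-12526 + 26964) = -26234816/943 + 1/14438 = -378778272465/13615034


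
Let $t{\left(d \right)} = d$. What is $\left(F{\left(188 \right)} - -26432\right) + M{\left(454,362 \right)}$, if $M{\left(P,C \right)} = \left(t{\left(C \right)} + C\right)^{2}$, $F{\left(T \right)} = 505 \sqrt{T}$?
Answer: $550608 + 1010 \sqrt{47} \approx 5.5753 \cdot 10^{5}$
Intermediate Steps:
$M{\left(P,C \right)} = 4 C^{2}$ ($M{\left(P,C \right)} = \left(C + C\right)^{2} = \left(2 C\right)^{2} = 4 C^{2}$)
$\left(F{\left(188 \right)} - -26432\right) + M{\left(454,362 \right)} = \left(505 \sqrt{188} - -26432\right) + 4 \cdot 362^{2} = \left(505 \cdot 2 \sqrt{47} + 26432\right) + 4 \cdot 131044 = \left(1010 \sqrt{47} + 26432\right) + 524176 = \left(26432 + 1010 \sqrt{47}\right) + 524176 = 550608 + 1010 \sqrt{47}$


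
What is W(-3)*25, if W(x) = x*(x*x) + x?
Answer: -750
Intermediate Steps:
W(x) = x + x**3 (W(x) = x*x**2 + x = x**3 + x = x + x**3)
W(-3)*25 = (-3 + (-3)**3)*25 = (-3 - 27)*25 = -30*25 = -750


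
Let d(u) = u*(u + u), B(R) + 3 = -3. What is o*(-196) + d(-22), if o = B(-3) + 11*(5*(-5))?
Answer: 56044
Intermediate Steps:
B(R) = -6 (B(R) = -3 - 3 = -6)
d(u) = 2*u² (d(u) = u*(2*u) = 2*u²)
o = -281 (o = -6 + 11*(5*(-5)) = -6 + 11*(-25) = -6 - 275 = -281)
o*(-196) + d(-22) = -281*(-196) + 2*(-22)² = 55076 + 2*484 = 55076 + 968 = 56044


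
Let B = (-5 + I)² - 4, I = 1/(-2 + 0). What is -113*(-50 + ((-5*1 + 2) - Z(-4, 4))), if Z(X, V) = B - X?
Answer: 37629/4 ≈ 9407.3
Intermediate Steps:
I = -½ (I = 1/(-2) = -½ ≈ -0.50000)
B = 105/4 (B = (-5 - ½)² - 4 = (-11/2)² - 4 = 121/4 - 4 = 105/4 ≈ 26.250)
Z(X, V) = 105/4 - X
-113*(-50 + ((-5*1 + 2) - Z(-4, 4))) = -113*(-50 + ((-5*1 + 2) - (105/4 - 1*(-4)))) = -113*(-50 + ((-5 + 2) - (105/4 + 4))) = -113*(-50 + (-3 - 1*121/4)) = -113*(-50 + (-3 - 121/4)) = -113*(-50 - 133/4) = -113*(-333/4) = 37629/4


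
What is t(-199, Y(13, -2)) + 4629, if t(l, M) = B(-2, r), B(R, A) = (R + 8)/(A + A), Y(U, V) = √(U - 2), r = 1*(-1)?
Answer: 4626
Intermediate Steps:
r = -1
Y(U, V) = √(-2 + U)
B(R, A) = (8 + R)/(2*A) (B(R, A) = (8 + R)/((2*A)) = (8 + R)*(1/(2*A)) = (8 + R)/(2*A))
t(l, M) = -3 (t(l, M) = (½)*(8 - 2)/(-1) = (½)*(-1)*6 = -3)
t(-199, Y(13, -2)) + 4629 = -3 + 4629 = 4626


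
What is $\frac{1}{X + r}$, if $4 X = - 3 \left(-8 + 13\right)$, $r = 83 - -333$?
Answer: $\frac{4}{1649} \approx 0.0024257$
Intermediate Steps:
$r = 416$ ($r = 83 + 333 = 416$)
$X = - \frac{15}{4}$ ($X = \frac{\left(-3\right) \left(-8 + 13\right)}{4} = \frac{\left(-3\right) 5}{4} = \frac{1}{4} \left(-15\right) = - \frac{15}{4} \approx -3.75$)
$\frac{1}{X + r} = \frac{1}{- \frac{15}{4} + 416} = \frac{1}{\frac{1649}{4}} = \frac{4}{1649}$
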